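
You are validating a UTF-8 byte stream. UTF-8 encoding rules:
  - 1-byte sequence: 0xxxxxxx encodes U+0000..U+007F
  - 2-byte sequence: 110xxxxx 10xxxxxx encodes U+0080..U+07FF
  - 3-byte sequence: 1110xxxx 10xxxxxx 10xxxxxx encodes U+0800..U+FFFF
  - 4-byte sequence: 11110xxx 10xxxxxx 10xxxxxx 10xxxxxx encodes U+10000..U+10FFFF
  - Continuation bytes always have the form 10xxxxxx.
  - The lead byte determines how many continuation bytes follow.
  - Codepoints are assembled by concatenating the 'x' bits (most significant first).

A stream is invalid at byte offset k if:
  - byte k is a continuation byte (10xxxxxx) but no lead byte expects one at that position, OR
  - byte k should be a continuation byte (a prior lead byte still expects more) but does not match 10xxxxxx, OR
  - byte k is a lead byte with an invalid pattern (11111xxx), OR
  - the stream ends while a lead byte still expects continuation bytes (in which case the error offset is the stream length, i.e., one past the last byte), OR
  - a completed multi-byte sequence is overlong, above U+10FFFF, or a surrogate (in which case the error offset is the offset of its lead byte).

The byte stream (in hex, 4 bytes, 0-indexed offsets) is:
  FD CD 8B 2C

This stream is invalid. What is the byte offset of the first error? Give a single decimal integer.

Answer: 0

Derivation:
Byte[0]=FD: INVALID lead byte (not 0xxx/110x/1110/11110)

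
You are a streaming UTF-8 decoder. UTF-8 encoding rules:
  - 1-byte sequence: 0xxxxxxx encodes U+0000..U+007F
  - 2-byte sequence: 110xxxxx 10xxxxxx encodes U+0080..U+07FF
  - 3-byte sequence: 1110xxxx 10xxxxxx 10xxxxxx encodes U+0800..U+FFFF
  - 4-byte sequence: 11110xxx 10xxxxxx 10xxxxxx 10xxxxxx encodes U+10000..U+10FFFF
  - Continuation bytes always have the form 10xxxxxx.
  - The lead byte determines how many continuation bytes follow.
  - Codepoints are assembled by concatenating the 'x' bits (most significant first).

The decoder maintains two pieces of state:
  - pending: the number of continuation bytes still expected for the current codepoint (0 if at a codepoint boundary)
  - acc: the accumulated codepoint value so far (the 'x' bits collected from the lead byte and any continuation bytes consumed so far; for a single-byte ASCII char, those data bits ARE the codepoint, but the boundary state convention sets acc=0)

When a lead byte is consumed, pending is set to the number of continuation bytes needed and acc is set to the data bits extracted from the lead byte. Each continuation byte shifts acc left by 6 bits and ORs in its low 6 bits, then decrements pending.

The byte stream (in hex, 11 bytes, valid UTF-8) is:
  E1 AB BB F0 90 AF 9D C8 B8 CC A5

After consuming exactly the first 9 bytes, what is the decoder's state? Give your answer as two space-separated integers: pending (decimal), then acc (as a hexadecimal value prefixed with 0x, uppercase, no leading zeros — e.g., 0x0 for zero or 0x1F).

Byte[0]=E1: 3-byte lead. pending=2, acc=0x1
Byte[1]=AB: continuation. acc=(acc<<6)|0x2B=0x6B, pending=1
Byte[2]=BB: continuation. acc=(acc<<6)|0x3B=0x1AFB, pending=0
Byte[3]=F0: 4-byte lead. pending=3, acc=0x0
Byte[4]=90: continuation. acc=(acc<<6)|0x10=0x10, pending=2
Byte[5]=AF: continuation. acc=(acc<<6)|0x2F=0x42F, pending=1
Byte[6]=9D: continuation. acc=(acc<<6)|0x1D=0x10BDD, pending=0
Byte[7]=C8: 2-byte lead. pending=1, acc=0x8
Byte[8]=B8: continuation. acc=(acc<<6)|0x38=0x238, pending=0

Answer: 0 0x238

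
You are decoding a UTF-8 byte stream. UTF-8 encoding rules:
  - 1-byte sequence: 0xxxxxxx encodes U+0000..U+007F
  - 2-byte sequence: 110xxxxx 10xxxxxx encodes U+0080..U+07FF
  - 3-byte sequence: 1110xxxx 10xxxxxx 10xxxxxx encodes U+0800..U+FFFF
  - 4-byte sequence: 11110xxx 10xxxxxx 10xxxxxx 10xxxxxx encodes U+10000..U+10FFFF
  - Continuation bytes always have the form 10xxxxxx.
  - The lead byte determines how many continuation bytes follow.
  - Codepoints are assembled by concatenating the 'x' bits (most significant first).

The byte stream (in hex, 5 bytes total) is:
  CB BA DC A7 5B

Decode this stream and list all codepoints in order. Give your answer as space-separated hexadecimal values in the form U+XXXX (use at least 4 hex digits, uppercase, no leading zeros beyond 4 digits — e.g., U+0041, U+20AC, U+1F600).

Byte[0]=CB: 2-byte lead, need 1 cont bytes. acc=0xB
Byte[1]=BA: continuation. acc=(acc<<6)|0x3A=0x2FA
Completed: cp=U+02FA (starts at byte 0)
Byte[2]=DC: 2-byte lead, need 1 cont bytes. acc=0x1C
Byte[3]=A7: continuation. acc=(acc<<6)|0x27=0x727
Completed: cp=U+0727 (starts at byte 2)
Byte[4]=5B: 1-byte ASCII. cp=U+005B

Answer: U+02FA U+0727 U+005B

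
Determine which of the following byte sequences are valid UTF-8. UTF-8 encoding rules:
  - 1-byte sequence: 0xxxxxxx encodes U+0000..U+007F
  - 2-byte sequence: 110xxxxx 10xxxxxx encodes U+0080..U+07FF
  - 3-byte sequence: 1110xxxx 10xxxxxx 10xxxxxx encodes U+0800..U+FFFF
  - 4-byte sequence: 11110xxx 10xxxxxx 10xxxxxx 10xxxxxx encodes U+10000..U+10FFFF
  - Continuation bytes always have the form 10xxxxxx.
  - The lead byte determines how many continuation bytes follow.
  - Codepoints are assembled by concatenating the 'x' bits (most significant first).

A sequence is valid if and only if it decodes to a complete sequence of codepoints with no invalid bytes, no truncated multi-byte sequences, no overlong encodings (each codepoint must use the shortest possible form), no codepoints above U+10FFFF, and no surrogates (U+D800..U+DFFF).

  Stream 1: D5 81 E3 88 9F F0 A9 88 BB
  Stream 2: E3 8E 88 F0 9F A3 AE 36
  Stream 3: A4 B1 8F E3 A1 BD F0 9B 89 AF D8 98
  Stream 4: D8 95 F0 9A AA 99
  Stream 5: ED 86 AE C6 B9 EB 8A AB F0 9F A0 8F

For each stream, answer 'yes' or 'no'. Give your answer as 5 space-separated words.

Answer: yes yes no yes yes

Derivation:
Stream 1: decodes cleanly. VALID
Stream 2: decodes cleanly. VALID
Stream 3: error at byte offset 0. INVALID
Stream 4: decodes cleanly. VALID
Stream 5: decodes cleanly. VALID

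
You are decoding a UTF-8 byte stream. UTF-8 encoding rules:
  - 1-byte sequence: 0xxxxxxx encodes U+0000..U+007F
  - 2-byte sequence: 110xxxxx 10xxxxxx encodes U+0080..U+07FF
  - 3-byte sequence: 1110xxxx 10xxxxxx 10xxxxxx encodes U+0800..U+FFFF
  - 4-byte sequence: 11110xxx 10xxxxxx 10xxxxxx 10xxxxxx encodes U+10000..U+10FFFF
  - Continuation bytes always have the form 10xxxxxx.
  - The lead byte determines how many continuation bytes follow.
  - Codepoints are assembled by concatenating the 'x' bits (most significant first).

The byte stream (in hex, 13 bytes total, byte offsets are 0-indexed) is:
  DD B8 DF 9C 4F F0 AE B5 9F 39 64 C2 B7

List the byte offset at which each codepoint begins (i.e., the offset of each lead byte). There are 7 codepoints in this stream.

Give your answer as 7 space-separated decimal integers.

Byte[0]=DD: 2-byte lead, need 1 cont bytes. acc=0x1D
Byte[1]=B8: continuation. acc=(acc<<6)|0x38=0x778
Completed: cp=U+0778 (starts at byte 0)
Byte[2]=DF: 2-byte lead, need 1 cont bytes. acc=0x1F
Byte[3]=9C: continuation. acc=(acc<<6)|0x1C=0x7DC
Completed: cp=U+07DC (starts at byte 2)
Byte[4]=4F: 1-byte ASCII. cp=U+004F
Byte[5]=F0: 4-byte lead, need 3 cont bytes. acc=0x0
Byte[6]=AE: continuation. acc=(acc<<6)|0x2E=0x2E
Byte[7]=B5: continuation. acc=(acc<<6)|0x35=0xBB5
Byte[8]=9F: continuation. acc=(acc<<6)|0x1F=0x2ED5F
Completed: cp=U+2ED5F (starts at byte 5)
Byte[9]=39: 1-byte ASCII. cp=U+0039
Byte[10]=64: 1-byte ASCII. cp=U+0064
Byte[11]=C2: 2-byte lead, need 1 cont bytes. acc=0x2
Byte[12]=B7: continuation. acc=(acc<<6)|0x37=0xB7
Completed: cp=U+00B7 (starts at byte 11)

Answer: 0 2 4 5 9 10 11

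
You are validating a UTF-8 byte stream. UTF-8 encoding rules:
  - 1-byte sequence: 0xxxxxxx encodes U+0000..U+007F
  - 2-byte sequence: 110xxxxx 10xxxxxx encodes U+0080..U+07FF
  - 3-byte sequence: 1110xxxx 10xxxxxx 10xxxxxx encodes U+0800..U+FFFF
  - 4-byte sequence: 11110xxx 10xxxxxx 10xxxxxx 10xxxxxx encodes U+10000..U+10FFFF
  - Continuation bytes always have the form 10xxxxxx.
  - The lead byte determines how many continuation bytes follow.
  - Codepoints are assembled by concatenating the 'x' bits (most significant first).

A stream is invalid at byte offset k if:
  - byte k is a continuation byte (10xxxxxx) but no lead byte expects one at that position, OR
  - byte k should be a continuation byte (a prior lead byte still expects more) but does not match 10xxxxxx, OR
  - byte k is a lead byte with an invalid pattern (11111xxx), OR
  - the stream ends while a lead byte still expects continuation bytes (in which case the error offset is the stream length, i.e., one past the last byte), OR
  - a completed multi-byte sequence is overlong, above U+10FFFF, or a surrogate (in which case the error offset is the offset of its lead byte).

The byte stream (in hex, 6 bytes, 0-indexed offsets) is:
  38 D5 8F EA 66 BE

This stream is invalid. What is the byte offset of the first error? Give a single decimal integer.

Byte[0]=38: 1-byte ASCII. cp=U+0038
Byte[1]=D5: 2-byte lead, need 1 cont bytes. acc=0x15
Byte[2]=8F: continuation. acc=(acc<<6)|0x0F=0x54F
Completed: cp=U+054F (starts at byte 1)
Byte[3]=EA: 3-byte lead, need 2 cont bytes. acc=0xA
Byte[4]=66: expected 10xxxxxx continuation. INVALID

Answer: 4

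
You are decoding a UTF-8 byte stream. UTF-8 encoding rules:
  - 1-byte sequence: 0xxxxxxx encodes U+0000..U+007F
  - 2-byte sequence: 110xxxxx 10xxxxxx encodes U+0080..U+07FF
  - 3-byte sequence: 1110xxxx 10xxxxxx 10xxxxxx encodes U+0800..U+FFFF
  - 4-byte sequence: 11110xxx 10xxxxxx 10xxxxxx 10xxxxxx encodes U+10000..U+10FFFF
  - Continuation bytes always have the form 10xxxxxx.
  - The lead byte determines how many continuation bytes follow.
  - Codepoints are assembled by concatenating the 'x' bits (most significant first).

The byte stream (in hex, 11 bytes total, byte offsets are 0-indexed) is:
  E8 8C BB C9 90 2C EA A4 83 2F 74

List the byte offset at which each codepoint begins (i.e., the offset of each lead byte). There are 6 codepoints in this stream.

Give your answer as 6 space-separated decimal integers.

Answer: 0 3 5 6 9 10

Derivation:
Byte[0]=E8: 3-byte lead, need 2 cont bytes. acc=0x8
Byte[1]=8C: continuation. acc=(acc<<6)|0x0C=0x20C
Byte[2]=BB: continuation. acc=(acc<<6)|0x3B=0x833B
Completed: cp=U+833B (starts at byte 0)
Byte[3]=C9: 2-byte lead, need 1 cont bytes. acc=0x9
Byte[4]=90: continuation. acc=(acc<<6)|0x10=0x250
Completed: cp=U+0250 (starts at byte 3)
Byte[5]=2C: 1-byte ASCII. cp=U+002C
Byte[6]=EA: 3-byte lead, need 2 cont bytes. acc=0xA
Byte[7]=A4: continuation. acc=(acc<<6)|0x24=0x2A4
Byte[8]=83: continuation. acc=(acc<<6)|0x03=0xA903
Completed: cp=U+A903 (starts at byte 6)
Byte[9]=2F: 1-byte ASCII. cp=U+002F
Byte[10]=74: 1-byte ASCII. cp=U+0074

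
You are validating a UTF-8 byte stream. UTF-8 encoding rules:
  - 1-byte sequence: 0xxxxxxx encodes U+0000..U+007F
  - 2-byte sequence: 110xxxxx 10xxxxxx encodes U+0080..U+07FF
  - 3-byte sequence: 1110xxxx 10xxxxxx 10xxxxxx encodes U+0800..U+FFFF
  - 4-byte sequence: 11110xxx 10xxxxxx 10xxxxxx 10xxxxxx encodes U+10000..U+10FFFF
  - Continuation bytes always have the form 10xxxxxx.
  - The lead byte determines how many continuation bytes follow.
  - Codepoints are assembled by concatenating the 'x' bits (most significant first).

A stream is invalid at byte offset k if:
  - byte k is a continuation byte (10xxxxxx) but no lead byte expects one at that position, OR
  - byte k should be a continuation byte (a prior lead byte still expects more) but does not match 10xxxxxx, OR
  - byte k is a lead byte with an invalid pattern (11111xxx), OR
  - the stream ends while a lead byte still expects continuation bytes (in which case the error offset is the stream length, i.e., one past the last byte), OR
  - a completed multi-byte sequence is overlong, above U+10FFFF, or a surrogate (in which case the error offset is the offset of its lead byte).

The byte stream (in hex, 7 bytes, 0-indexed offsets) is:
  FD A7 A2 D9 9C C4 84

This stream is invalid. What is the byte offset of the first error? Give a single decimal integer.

Byte[0]=FD: INVALID lead byte (not 0xxx/110x/1110/11110)

Answer: 0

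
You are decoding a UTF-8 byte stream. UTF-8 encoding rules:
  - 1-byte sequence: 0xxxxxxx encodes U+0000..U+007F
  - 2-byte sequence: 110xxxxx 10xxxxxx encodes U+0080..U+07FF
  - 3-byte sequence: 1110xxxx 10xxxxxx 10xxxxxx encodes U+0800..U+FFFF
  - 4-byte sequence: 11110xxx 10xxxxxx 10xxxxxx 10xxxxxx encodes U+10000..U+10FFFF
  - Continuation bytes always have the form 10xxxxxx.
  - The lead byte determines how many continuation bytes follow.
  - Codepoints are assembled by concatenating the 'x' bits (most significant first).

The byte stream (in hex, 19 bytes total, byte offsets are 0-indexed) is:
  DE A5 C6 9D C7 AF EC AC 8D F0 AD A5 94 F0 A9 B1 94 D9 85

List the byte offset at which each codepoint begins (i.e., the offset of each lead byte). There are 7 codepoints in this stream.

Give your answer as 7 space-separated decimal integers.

Byte[0]=DE: 2-byte lead, need 1 cont bytes. acc=0x1E
Byte[1]=A5: continuation. acc=(acc<<6)|0x25=0x7A5
Completed: cp=U+07A5 (starts at byte 0)
Byte[2]=C6: 2-byte lead, need 1 cont bytes. acc=0x6
Byte[3]=9D: continuation. acc=(acc<<6)|0x1D=0x19D
Completed: cp=U+019D (starts at byte 2)
Byte[4]=C7: 2-byte lead, need 1 cont bytes. acc=0x7
Byte[5]=AF: continuation. acc=(acc<<6)|0x2F=0x1EF
Completed: cp=U+01EF (starts at byte 4)
Byte[6]=EC: 3-byte lead, need 2 cont bytes. acc=0xC
Byte[7]=AC: continuation. acc=(acc<<6)|0x2C=0x32C
Byte[8]=8D: continuation. acc=(acc<<6)|0x0D=0xCB0D
Completed: cp=U+CB0D (starts at byte 6)
Byte[9]=F0: 4-byte lead, need 3 cont bytes. acc=0x0
Byte[10]=AD: continuation. acc=(acc<<6)|0x2D=0x2D
Byte[11]=A5: continuation. acc=(acc<<6)|0x25=0xB65
Byte[12]=94: continuation. acc=(acc<<6)|0x14=0x2D954
Completed: cp=U+2D954 (starts at byte 9)
Byte[13]=F0: 4-byte lead, need 3 cont bytes. acc=0x0
Byte[14]=A9: continuation. acc=(acc<<6)|0x29=0x29
Byte[15]=B1: continuation. acc=(acc<<6)|0x31=0xA71
Byte[16]=94: continuation. acc=(acc<<6)|0x14=0x29C54
Completed: cp=U+29C54 (starts at byte 13)
Byte[17]=D9: 2-byte lead, need 1 cont bytes. acc=0x19
Byte[18]=85: continuation. acc=(acc<<6)|0x05=0x645
Completed: cp=U+0645 (starts at byte 17)

Answer: 0 2 4 6 9 13 17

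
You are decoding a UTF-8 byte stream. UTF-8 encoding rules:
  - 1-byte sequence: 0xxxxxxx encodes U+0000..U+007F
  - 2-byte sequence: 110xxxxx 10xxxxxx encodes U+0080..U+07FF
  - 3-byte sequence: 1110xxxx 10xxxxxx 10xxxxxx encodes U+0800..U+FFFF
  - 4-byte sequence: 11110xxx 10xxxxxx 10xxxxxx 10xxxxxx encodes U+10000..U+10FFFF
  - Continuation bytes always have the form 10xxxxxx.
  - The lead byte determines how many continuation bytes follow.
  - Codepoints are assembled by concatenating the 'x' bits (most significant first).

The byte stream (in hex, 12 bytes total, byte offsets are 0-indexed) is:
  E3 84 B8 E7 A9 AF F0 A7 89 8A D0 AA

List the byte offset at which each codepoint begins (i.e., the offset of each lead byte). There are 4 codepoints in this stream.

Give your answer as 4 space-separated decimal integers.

Answer: 0 3 6 10

Derivation:
Byte[0]=E3: 3-byte lead, need 2 cont bytes. acc=0x3
Byte[1]=84: continuation. acc=(acc<<6)|0x04=0xC4
Byte[2]=B8: continuation. acc=(acc<<6)|0x38=0x3138
Completed: cp=U+3138 (starts at byte 0)
Byte[3]=E7: 3-byte lead, need 2 cont bytes. acc=0x7
Byte[4]=A9: continuation. acc=(acc<<6)|0x29=0x1E9
Byte[5]=AF: continuation. acc=(acc<<6)|0x2F=0x7A6F
Completed: cp=U+7A6F (starts at byte 3)
Byte[6]=F0: 4-byte lead, need 3 cont bytes. acc=0x0
Byte[7]=A7: continuation. acc=(acc<<6)|0x27=0x27
Byte[8]=89: continuation. acc=(acc<<6)|0x09=0x9C9
Byte[9]=8A: continuation. acc=(acc<<6)|0x0A=0x2724A
Completed: cp=U+2724A (starts at byte 6)
Byte[10]=D0: 2-byte lead, need 1 cont bytes. acc=0x10
Byte[11]=AA: continuation. acc=(acc<<6)|0x2A=0x42A
Completed: cp=U+042A (starts at byte 10)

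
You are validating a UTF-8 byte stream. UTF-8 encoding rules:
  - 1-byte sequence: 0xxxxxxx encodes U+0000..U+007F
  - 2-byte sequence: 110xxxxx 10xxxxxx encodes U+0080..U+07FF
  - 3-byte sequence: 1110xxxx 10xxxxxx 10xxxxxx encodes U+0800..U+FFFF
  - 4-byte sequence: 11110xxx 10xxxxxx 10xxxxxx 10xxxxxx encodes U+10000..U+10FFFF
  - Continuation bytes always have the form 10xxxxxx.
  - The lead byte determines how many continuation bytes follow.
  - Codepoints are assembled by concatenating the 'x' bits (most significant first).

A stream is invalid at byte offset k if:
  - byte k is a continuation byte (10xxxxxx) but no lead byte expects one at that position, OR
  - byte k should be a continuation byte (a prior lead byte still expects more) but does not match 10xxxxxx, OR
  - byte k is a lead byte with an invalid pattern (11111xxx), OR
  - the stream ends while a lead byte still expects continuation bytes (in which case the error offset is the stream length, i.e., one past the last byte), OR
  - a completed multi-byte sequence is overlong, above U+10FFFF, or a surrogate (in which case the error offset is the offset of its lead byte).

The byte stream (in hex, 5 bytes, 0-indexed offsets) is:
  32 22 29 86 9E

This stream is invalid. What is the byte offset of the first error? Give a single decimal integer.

Answer: 3

Derivation:
Byte[0]=32: 1-byte ASCII. cp=U+0032
Byte[1]=22: 1-byte ASCII. cp=U+0022
Byte[2]=29: 1-byte ASCII. cp=U+0029
Byte[3]=86: INVALID lead byte (not 0xxx/110x/1110/11110)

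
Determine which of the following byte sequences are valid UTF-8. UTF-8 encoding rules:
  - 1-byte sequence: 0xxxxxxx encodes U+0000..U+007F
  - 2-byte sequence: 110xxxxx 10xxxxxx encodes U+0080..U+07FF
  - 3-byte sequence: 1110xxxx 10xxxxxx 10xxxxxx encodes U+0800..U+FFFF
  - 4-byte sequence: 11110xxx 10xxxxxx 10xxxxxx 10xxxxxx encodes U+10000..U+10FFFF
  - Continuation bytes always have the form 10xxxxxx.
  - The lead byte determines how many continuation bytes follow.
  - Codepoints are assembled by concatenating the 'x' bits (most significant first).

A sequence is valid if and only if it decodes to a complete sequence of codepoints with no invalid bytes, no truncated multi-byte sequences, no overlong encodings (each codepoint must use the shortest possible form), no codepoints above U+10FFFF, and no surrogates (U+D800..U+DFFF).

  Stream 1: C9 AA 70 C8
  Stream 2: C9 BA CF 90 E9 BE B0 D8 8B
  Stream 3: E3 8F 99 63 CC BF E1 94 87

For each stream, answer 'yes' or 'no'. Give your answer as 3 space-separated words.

Stream 1: error at byte offset 4. INVALID
Stream 2: decodes cleanly. VALID
Stream 3: decodes cleanly. VALID

Answer: no yes yes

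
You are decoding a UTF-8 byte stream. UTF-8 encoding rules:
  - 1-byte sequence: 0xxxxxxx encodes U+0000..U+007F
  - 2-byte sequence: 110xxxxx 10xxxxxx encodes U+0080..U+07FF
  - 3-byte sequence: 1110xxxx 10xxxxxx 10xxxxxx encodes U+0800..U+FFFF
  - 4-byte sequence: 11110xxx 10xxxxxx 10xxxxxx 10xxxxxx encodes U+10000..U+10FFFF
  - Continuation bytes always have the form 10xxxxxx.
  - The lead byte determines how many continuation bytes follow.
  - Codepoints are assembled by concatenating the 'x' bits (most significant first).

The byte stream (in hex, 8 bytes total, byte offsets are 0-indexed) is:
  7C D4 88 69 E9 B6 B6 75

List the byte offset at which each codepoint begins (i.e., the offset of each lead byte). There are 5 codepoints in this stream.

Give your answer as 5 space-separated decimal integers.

Byte[0]=7C: 1-byte ASCII. cp=U+007C
Byte[1]=D4: 2-byte lead, need 1 cont bytes. acc=0x14
Byte[2]=88: continuation. acc=(acc<<6)|0x08=0x508
Completed: cp=U+0508 (starts at byte 1)
Byte[3]=69: 1-byte ASCII. cp=U+0069
Byte[4]=E9: 3-byte lead, need 2 cont bytes. acc=0x9
Byte[5]=B6: continuation. acc=(acc<<6)|0x36=0x276
Byte[6]=B6: continuation. acc=(acc<<6)|0x36=0x9DB6
Completed: cp=U+9DB6 (starts at byte 4)
Byte[7]=75: 1-byte ASCII. cp=U+0075

Answer: 0 1 3 4 7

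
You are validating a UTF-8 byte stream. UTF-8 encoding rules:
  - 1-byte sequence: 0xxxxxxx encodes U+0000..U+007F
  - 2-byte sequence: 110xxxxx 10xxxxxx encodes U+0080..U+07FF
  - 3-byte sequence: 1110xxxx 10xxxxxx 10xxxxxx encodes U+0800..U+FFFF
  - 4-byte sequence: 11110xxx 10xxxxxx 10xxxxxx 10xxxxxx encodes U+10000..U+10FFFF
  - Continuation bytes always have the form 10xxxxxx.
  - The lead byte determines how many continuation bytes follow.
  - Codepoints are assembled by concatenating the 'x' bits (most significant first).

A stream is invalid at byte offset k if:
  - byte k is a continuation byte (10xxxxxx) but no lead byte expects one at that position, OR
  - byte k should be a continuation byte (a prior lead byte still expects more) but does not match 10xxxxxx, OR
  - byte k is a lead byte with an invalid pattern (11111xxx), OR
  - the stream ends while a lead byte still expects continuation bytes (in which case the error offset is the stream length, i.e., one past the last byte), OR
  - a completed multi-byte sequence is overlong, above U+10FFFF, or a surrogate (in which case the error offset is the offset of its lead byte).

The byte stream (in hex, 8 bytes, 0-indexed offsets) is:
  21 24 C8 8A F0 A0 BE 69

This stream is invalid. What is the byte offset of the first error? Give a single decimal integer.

Byte[0]=21: 1-byte ASCII. cp=U+0021
Byte[1]=24: 1-byte ASCII. cp=U+0024
Byte[2]=C8: 2-byte lead, need 1 cont bytes. acc=0x8
Byte[3]=8A: continuation. acc=(acc<<6)|0x0A=0x20A
Completed: cp=U+020A (starts at byte 2)
Byte[4]=F0: 4-byte lead, need 3 cont bytes. acc=0x0
Byte[5]=A0: continuation. acc=(acc<<6)|0x20=0x20
Byte[6]=BE: continuation. acc=(acc<<6)|0x3E=0x83E
Byte[7]=69: expected 10xxxxxx continuation. INVALID

Answer: 7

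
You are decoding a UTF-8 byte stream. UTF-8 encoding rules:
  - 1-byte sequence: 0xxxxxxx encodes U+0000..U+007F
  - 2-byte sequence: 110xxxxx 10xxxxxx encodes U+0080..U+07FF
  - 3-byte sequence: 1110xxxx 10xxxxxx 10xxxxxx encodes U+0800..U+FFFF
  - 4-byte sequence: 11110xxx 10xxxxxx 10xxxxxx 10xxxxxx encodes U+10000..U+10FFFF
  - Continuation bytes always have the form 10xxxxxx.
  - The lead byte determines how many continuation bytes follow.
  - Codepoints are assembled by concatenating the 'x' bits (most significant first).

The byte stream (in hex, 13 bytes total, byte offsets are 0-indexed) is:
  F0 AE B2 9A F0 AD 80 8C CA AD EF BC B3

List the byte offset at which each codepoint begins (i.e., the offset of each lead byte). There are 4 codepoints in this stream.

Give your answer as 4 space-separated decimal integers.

Answer: 0 4 8 10

Derivation:
Byte[0]=F0: 4-byte lead, need 3 cont bytes. acc=0x0
Byte[1]=AE: continuation. acc=(acc<<6)|0x2E=0x2E
Byte[2]=B2: continuation. acc=(acc<<6)|0x32=0xBB2
Byte[3]=9A: continuation. acc=(acc<<6)|0x1A=0x2EC9A
Completed: cp=U+2EC9A (starts at byte 0)
Byte[4]=F0: 4-byte lead, need 3 cont bytes. acc=0x0
Byte[5]=AD: continuation. acc=(acc<<6)|0x2D=0x2D
Byte[6]=80: continuation. acc=(acc<<6)|0x00=0xB40
Byte[7]=8C: continuation. acc=(acc<<6)|0x0C=0x2D00C
Completed: cp=U+2D00C (starts at byte 4)
Byte[8]=CA: 2-byte lead, need 1 cont bytes. acc=0xA
Byte[9]=AD: continuation. acc=(acc<<6)|0x2D=0x2AD
Completed: cp=U+02AD (starts at byte 8)
Byte[10]=EF: 3-byte lead, need 2 cont bytes. acc=0xF
Byte[11]=BC: continuation. acc=(acc<<6)|0x3C=0x3FC
Byte[12]=B3: continuation. acc=(acc<<6)|0x33=0xFF33
Completed: cp=U+FF33 (starts at byte 10)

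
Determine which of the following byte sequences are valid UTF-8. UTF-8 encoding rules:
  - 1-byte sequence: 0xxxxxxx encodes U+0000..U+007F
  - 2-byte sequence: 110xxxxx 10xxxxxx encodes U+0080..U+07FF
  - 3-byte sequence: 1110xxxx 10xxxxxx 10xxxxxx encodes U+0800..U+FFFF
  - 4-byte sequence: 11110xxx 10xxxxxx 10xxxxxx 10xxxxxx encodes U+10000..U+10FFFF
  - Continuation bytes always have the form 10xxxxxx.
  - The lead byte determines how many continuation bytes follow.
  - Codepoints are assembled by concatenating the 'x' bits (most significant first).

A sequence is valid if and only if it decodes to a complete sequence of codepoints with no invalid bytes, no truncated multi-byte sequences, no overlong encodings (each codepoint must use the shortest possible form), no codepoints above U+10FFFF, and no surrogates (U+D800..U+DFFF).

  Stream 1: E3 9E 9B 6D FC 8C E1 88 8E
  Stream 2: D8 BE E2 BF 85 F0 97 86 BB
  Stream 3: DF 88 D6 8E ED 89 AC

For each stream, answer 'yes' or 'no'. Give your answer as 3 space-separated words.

Answer: no yes yes

Derivation:
Stream 1: error at byte offset 4. INVALID
Stream 2: decodes cleanly. VALID
Stream 3: decodes cleanly. VALID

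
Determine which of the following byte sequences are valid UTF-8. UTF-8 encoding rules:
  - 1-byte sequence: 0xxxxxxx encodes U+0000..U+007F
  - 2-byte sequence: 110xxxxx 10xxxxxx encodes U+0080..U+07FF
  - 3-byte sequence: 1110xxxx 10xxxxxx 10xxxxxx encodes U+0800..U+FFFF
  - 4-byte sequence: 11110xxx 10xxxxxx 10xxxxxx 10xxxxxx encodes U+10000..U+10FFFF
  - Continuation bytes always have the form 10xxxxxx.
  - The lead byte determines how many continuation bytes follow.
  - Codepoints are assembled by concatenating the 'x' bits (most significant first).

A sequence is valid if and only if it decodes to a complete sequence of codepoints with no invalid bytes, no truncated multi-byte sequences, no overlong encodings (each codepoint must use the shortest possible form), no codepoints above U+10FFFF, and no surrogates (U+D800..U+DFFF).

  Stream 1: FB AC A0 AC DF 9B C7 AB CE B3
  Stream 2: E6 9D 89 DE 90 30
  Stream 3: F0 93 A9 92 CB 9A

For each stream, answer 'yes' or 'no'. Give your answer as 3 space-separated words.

Answer: no yes yes

Derivation:
Stream 1: error at byte offset 0. INVALID
Stream 2: decodes cleanly. VALID
Stream 3: decodes cleanly. VALID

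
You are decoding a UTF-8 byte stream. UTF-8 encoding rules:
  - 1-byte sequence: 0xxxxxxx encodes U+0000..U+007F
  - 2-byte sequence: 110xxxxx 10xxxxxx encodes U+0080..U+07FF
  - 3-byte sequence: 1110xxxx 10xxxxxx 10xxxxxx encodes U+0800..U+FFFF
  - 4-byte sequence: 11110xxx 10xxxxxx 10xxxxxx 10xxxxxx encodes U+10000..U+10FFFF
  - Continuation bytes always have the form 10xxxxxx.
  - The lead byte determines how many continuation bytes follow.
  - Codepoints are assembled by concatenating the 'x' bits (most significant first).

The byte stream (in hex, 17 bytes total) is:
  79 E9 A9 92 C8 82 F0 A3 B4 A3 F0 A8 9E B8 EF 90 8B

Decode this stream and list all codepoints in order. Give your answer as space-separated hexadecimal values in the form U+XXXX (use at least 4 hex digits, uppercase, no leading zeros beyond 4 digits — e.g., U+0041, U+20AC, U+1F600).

Byte[0]=79: 1-byte ASCII. cp=U+0079
Byte[1]=E9: 3-byte lead, need 2 cont bytes. acc=0x9
Byte[2]=A9: continuation. acc=(acc<<6)|0x29=0x269
Byte[3]=92: continuation. acc=(acc<<6)|0x12=0x9A52
Completed: cp=U+9A52 (starts at byte 1)
Byte[4]=C8: 2-byte lead, need 1 cont bytes. acc=0x8
Byte[5]=82: continuation. acc=(acc<<6)|0x02=0x202
Completed: cp=U+0202 (starts at byte 4)
Byte[6]=F0: 4-byte lead, need 3 cont bytes. acc=0x0
Byte[7]=A3: continuation. acc=(acc<<6)|0x23=0x23
Byte[8]=B4: continuation. acc=(acc<<6)|0x34=0x8F4
Byte[9]=A3: continuation. acc=(acc<<6)|0x23=0x23D23
Completed: cp=U+23D23 (starts at byte 6)
Byte[10]=F0: 4-byte lead, need 3 cont bytes. acc=0x0
Byte[11]=A8: continuation. acc=(acc<<6)|0x28=0x28
Byte[12]=9E: continuation. acc=(acc<<6)|0x1E=0xA1E
Byte[13]=B8: continuation. acc=(acc<<6)|0x38=0x287B8
Completed: cp=U+287B8 (starts at byte 10)
Byte[14]=EF: 3-byte lead, need 2 cont bytes. acc=0xF
Byte[15]=90: continuation. acc=(acc<<6)|0x10=0x3D0
Byte[16]=8B: continuation. acc=(acc<<6)|0x0B=0xF40B
Completed: cp=U+F40B (starts at byte 14)

Answer: U+0079 U+9A52 U+0202 U+23D23 U+287B8 U+F40B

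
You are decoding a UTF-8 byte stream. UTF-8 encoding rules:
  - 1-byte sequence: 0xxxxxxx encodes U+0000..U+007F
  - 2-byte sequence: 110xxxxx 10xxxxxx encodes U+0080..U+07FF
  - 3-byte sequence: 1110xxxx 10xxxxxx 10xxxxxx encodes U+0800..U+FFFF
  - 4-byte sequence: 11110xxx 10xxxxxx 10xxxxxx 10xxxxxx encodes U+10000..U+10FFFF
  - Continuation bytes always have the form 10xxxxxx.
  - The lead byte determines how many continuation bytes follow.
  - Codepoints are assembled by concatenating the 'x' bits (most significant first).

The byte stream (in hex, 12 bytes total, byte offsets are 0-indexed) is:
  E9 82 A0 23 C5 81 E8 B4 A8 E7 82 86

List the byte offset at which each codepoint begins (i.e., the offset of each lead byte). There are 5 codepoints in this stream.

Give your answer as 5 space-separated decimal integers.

Answer: 0 3 4 6 9

Derivation:
Byte[0]=E9: 3-byte lead, need 2 cont bytes. acc=0x9
Byte[1]=82: continuation. acc=(acc<<6)|0x02=0x242
Byte[2]=A0: continuation. acc=(acc<<6)|0x20=0x90A0
Completed: cp=U+90A0 (starts at byte 0)
Byte[3]=23: 1-byte ASCII. cp=U+0023
Byte[4]=C5: 2-byte lead, need 1 cont bytes. acc=0x5
Byte[5]=81: continuation. acc=(acc<<6)|0x01=0x141
Completed: cp=U+0141 (starts at byte 4)
Byte[6]=E8: 3-byte lead, need 2 cont bytes. acc=0x8
Byte[7]=B4: continuation. acc=(acc<<6)|0x34=0x234
Byte[8]=A8: continuation. acc=(acc<<6)|0x28=0x8D28
Completed: cp=U+8D28 (starts at byte 6)
Byte[9]=E7: 3-byte lead, need 2 cont bytes. acc=0x7
Byte[10]=82: continuation. acc=(acc<<6)|0x02=0x1C2
Byte[11]=86: continuation. acc=(acc<<6)|0x06=0x7086
Completed: cp=U+7086 (starts at byte 9)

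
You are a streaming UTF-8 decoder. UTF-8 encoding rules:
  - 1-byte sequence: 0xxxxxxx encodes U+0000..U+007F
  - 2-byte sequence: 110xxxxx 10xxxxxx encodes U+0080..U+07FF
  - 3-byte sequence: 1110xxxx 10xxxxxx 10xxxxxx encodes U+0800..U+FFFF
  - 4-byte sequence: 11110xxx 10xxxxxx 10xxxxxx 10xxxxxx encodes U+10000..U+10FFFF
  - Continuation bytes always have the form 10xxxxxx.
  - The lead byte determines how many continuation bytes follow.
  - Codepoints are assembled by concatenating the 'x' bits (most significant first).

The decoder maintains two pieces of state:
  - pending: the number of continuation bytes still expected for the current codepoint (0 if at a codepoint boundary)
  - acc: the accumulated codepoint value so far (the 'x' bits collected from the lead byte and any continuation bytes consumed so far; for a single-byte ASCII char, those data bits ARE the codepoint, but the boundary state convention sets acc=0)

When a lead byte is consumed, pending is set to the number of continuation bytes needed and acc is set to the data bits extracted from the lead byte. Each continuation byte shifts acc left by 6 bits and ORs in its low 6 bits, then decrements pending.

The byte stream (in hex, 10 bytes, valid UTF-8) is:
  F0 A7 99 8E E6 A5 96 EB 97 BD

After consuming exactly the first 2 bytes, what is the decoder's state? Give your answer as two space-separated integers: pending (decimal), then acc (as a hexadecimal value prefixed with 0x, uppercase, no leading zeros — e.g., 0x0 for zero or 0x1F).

Byte[0]=F0: 4-byte lead. pending=3, acc=0x0
Byte[1]=A7: continuation. acc=(acc<<6)|0x27=0x27, pending=2

Answer: 2 0x27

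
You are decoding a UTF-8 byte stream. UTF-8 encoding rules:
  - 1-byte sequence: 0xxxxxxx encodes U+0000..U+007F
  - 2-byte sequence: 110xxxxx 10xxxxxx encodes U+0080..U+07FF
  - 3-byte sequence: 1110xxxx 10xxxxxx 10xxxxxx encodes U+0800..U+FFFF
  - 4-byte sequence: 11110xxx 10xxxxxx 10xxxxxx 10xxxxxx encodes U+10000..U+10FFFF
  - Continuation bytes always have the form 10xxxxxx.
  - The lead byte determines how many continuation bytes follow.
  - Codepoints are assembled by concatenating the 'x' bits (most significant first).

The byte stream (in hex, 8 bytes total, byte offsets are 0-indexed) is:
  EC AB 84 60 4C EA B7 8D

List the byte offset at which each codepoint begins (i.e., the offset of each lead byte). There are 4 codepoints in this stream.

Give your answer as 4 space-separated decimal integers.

Byte[0]=EC: 3-byte lead, need 2 cont bytes. acc=0xC
Byte[1]=AB: continuation. acc=(acc<<6)|0x2B=0x32B
Byte[2]=84: continuation. acc=(acc<<6)|0x04=0xCAC4
Completed: cp=U+CAC4 (starts at byte 0)
Byte[3]=60: 1-byte ASCII. cp=U+0060
Byte[4]=4C: 1-byte ASCII. cp=U+004C
Byte[5]=EA: 3-byte lead, need 2 cont bytes. acc=0xA
Byte[6]=B7: continuation. acc=(acc<<6)|0x37=0x2B7
Byte[7]=8D: continuation. acc=(acc<<6)|0x0D=0xADCD
Completed: cp=U+ADCD (starts at byte 5)

Answer: 0 3 4 5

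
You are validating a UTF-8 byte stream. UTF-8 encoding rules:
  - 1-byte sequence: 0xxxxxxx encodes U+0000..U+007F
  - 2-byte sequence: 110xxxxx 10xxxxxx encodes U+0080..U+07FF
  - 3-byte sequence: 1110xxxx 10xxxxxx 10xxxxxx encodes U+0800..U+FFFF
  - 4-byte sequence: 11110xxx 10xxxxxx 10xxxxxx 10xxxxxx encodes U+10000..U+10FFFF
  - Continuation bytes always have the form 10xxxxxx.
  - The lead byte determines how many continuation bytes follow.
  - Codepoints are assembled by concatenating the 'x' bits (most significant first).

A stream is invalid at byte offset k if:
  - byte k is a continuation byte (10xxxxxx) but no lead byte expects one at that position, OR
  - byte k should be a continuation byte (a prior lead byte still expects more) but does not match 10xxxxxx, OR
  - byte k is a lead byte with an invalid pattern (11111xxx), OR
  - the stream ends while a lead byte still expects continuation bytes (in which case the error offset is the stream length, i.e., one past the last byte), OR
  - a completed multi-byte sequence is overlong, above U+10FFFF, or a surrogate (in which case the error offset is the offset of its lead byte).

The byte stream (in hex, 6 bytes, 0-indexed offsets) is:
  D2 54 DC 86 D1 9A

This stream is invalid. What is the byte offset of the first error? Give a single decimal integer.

Byte[0]=D2: 2-byte lead, need 1 cont bytes. acc=0x12
Byte[1]=54: expected 10xxxxxx continuation. INVALID

Answer: 1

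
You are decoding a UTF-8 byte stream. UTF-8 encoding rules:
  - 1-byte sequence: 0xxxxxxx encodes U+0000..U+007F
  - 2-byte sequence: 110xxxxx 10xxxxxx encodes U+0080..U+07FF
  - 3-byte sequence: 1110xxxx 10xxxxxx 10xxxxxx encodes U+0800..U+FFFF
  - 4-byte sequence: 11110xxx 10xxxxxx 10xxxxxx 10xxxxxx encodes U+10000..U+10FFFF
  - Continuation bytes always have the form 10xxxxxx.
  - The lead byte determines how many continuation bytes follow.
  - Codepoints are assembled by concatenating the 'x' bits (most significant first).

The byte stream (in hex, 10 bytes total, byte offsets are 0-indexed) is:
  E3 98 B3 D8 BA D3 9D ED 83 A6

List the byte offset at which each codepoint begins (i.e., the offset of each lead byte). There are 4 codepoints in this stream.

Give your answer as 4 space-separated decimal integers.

Answer: 0 3 5 7

Derivation:
Byte[0]=E3: 3-byte lead, need 2 cont bytes. acc=0x3
Byte[1]=98: continuation. acc=(acc<<6)|0x18=0xD8
Byte[2]=B3: continuation. acc=(acc<<6)|0x33=0x3633
Completed: cp=U+3633 (starts at byte 0)
Byte[3]=D8: 2-byte lead, need 1 cont bytes. acc=0x18
Byte[4]=BA: continuation. acc=(acc<<6)|0x3A=0x63A
Completed: cp=U+063A (starts at byte 3)
Byte[5]=D3: 2-byte lead, need 1 cont bytes. acc=0x13
Byte[6]=9D: continuation. acc=(acc<<6)|0x1D=0x4DD
Completed: cp=U+04DD (starts at byte 5)
Byte[7]=ED: 3-byte lead, need 2 cont bytes. acc=0xD
Byte[8]=83: continuation. acc=(acc<<6)|0x03=0x343
Byte[9]=A6: continuation. acc=(acc<<6)|0x26=0xD0E6
Completed: cp=U+D0E6 (starts at byte 7)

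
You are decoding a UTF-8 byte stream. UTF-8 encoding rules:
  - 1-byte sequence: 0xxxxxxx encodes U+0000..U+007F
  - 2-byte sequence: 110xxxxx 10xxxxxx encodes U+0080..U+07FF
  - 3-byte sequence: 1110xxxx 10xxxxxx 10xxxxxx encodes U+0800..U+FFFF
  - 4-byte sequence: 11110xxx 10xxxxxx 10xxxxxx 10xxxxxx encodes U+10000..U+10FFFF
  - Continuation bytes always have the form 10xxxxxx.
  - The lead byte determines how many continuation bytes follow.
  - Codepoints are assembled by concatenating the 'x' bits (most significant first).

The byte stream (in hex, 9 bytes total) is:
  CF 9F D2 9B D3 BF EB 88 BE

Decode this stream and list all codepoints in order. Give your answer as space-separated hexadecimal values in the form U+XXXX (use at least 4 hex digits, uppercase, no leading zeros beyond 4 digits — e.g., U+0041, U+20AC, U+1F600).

Answer: U+03DF U+049B U+04FF U+B23E

Derivation:
Byte[0]=CF: 2-byte lead, need 1 cont bytes. acc=0xF
Byte[1]=9F: continuation. acc=(acc<<6)|0x1F=0x3DF
Completed: cp=U+03DF (starts at byte 0)
Byte[2]=D2: 2-byte lead, need 1 cont bytes. acc=0x12
Byte[3]=9B: continuation. acc=(acc<<6)|0x1B=0x49B
Completed: cp=U+049B (starts at byte 2)
Byte[4]=D3: 2-byte lead, need 1 cont bytes. acc=0x13
Byte[5]=BF: continuation. acc=(acc<<6)|0x3F=0x4FF
Completed: cp=U+04FF (starts at byte 4)
Byte[6]=EB: 3-byte lead, need 2 cont bytes. acc=0xB
Byte[7]=88: continuation. acc=(acc<<6)|0x08=0x2C8
Byte[8]=BE: continuation. acc=(acc<<6)|0x3E=0xB23E
Completed: cp=U+B23E (starts at byte 6)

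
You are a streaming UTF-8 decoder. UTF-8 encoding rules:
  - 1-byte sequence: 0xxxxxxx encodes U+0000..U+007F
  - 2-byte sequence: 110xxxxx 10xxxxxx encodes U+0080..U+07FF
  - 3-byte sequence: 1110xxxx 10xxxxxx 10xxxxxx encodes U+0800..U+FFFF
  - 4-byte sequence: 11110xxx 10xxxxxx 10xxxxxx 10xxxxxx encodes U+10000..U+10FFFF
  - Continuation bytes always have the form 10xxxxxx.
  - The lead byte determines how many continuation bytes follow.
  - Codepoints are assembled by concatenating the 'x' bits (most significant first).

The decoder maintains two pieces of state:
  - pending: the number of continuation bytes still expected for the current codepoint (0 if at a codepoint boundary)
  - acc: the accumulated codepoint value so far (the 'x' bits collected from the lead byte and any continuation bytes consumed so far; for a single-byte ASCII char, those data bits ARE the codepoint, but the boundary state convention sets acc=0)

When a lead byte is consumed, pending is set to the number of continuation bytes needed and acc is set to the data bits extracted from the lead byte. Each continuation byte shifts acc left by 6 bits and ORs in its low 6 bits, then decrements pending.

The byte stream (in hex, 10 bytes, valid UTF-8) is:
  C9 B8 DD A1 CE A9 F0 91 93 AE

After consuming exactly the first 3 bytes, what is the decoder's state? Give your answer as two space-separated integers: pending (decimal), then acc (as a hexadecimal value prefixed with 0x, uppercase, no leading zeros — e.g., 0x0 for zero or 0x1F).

Answer: 1 0x1D

Derivation:
Byte[0]=C9: 2-byte lead. pending=1, acc=0x9
Byte[1]=B8: continuation. acc=(acc<<6)|0x38=0x278, pending=0
Byte[2]=DD: 2-byte lead. pending=1, acc=0x1D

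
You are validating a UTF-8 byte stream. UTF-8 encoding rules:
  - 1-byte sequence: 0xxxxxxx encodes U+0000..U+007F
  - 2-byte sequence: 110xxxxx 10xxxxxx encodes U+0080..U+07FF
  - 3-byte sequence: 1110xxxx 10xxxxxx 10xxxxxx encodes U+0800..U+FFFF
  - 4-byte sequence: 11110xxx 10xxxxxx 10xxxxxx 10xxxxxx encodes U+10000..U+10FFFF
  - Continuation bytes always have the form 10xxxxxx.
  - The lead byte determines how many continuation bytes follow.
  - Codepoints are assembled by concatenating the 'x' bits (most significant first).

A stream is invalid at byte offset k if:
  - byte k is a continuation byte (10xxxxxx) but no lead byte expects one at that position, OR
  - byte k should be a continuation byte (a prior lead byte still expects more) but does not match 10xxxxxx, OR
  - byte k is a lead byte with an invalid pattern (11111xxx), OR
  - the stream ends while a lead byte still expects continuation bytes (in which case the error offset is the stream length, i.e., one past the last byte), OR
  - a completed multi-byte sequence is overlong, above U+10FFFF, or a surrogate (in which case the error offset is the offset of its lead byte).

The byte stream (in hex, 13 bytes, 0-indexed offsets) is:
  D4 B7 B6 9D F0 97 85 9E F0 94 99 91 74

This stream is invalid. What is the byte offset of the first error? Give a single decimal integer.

Byte[0]=D4: 2-byte lead, need 1 cont bytes. acc=0x14
Byte[1]=B7: continuation. acc=(acc<<6)|0x37=0x537
Completed: cp=U+0537 (starts at byte 0)
Byte[2]=B6: INVALID lead byte (not 0xxx/110x/1110/11110)

Answer: 2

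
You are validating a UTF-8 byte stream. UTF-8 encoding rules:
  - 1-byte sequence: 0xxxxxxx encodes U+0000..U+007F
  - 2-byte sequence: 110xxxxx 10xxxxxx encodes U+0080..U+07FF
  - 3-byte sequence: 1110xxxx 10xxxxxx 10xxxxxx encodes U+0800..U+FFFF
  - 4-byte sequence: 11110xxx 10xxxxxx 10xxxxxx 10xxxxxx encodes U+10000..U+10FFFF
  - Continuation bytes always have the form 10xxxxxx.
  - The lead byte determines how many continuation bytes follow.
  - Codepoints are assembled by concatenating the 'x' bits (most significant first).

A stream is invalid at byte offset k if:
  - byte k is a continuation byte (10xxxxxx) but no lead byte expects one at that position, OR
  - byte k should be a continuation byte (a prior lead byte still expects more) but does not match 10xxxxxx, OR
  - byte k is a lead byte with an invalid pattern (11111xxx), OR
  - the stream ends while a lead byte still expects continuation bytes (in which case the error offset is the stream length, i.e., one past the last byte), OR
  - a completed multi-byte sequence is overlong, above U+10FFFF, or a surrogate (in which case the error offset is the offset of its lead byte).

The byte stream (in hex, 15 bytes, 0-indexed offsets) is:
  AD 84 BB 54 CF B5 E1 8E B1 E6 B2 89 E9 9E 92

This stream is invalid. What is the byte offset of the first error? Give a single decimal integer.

Answer: 0

Derivation:
Byte[0]=AD: INVALID lead byte (not 0xxx/110x/1110/11110)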